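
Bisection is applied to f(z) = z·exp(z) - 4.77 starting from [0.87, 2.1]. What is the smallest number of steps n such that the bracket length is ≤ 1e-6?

21

Initial width b − a = 2.1 − 0.87 = 1.230000.
After n steps the width is (b−a)/2^n; need (b−a)/2^n ≤ 1e-6.
So n ≥ log₂(1.230000/1e-6) = log₂(1230000.0000) ≈ 20.2302.
Hence n = 21.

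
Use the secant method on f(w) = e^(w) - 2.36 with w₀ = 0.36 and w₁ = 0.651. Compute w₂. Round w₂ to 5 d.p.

0.91700

f(w_0) = -0.926671, f(w_1) = -0.442543
w_2 = 0.651000 - (-0.442543)·(0.651000 - 0.360000)/(-0.442543 - (-0.926671)) = 0.917004; f(w_2) = 0.141784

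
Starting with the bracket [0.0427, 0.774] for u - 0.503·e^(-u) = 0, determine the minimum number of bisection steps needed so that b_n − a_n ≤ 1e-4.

Initial width b − a = 0.774 − 0.0427 = 0.731300.
After n steps the width is (b−a)/2^n; need (b−a)/2^n ≤ 1e-4.
So n ≥ log₂(0.731300/1e-4) = log₂(7313.0000) ≈ 12.8362.
Hence n = 13.

13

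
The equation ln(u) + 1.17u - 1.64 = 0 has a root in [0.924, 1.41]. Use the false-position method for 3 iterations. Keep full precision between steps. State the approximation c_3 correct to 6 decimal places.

1.226951

f(0.924000) = -0.637963, f(1.410000) = 0.353290
step 1: c = 1.236786, f(c) = 0.019556 > 0 → new bracket [0.924000, 1.236786]
step 2: c = 1.227483, f(c) = 0.001121 > 0 → new bracket [0.924000, 1.227483]
step 3: c = 1.226951, f(c) = 0.000064 > 0 → new bracket [0.924000, 1.226951]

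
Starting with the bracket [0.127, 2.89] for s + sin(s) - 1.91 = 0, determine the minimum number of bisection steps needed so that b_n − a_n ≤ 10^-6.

Initial width b − a = 2.89 − 0.127 = 2.763000.
After n steps the width is (b−a)/2^n; need (b−a)/2^n ≤ 10^-6.
So n ≥ log₂(2.763000/10^-6) = log₂(2763000.0000) ≈ 21.3978.
Hence n = 22.

22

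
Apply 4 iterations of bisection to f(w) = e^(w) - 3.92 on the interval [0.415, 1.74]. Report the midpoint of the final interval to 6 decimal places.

1.367344

f(0.415000) = -2.405629, f(1.740000) = 1.777343 (opposite signs)
step 1: m = 1.077500, f(m) = -0.982673 < 0 → root in [1.077500, 1.740000]
step 2: m = 1.408750, f(m) = 0.170839 > 0 → root in [1.077500, 1.408750]
step 3: m = 1.243125, f(m) = -0.453571 < 0 → root in [1.243125, 1.408750]
step 4: m = 1.325937, f(m) = -0.154286 < 0 → root in [1.325937, 1.408750]
Midpoint of [1.325937, 1.408750] = 1.367344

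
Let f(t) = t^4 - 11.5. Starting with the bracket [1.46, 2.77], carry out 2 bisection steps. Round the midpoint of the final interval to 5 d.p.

f(1.460000) = -6.956281, f(2.770000) = 47.373394 (opposite signs)
step 1: m = 2.115000, f(m) = 8.509742 > 0 → root in [1.460000, 2.115000]
step 2: m = 1.787500, f(m) = -1.290977 < 0 → root in [1.787500, 2.115000]
Midpoint of [1.787500, 2.115000] = 1.951250

1.95125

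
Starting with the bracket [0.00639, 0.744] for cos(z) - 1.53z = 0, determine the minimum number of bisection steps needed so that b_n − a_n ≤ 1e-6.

20

Initial width b − a = 0.744 − 0.00639 = 0.737610.
After n steps the width is (b−a)/2^n; need (b−a)/2^n ≤ 1e-6.
So n ≥ log₂(0.737610/1e-6) = log₂(737610.0000) ≈ 19.4925.
Hence n = 20.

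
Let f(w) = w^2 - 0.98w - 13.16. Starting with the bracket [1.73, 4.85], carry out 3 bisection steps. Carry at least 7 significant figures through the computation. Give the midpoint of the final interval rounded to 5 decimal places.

4.26500

f(1.730000) = -11.862500, f(4.850000) = 5.609500 (opposite signs)
step 1: m = 3.290000, f(m) = -5.560100 < 0 → root in [3.290000, 4.850000]
step 2: m = 4.070000, f(m) = -0.583700 < 0 → root in [4.070000, 4.850000]
step 3: m = 4.460000, f(m) = 2.360800 > 0 → root in [4.070000, 4.460000]
Midpoint of [4.070000, 4.460000] = 4.265000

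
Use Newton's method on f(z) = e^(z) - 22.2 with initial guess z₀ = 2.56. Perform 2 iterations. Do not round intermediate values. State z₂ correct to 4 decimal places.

Newton update: z ← z − f(z)/f'(z).
f'(z) = e^(z)
z_0 = 2.560000: f = -9.264183, f' = 12.935817 → z_1 = 2.560000 - (-9.264183)/(12.935817) = 3.276165
z_1 = 3.276165: f = 4.274056, f' = 26.474056 → z_2 = 3.276165 - (4.274056)/(26.474056) = 3.114722

3.1147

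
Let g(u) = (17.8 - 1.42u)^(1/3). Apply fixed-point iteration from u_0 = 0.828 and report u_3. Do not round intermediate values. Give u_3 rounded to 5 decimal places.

u_1 = g(0.828000) = 2.552195
u_2 = g(2.552195) = 2.420193
u_3 = g(2.420193) = 2.430814

2.43081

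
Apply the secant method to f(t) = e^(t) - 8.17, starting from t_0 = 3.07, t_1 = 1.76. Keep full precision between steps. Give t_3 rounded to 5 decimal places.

Secant update: t_(k+1) = t_k − f(t_k)·(t_k − t_(k-1))/(f(t_k) − f(t_(k-1))).
f(t_0) = 13.371903, f(t_1) = -2.357563
t_2 = 1.760000 - (-2.357563)·(1.760000 - 3.070000)/(-2.357563 - (13.371903)) = 1.956345; f(t_2) = -1.096571
t_3 = 1.956345 - (-1.096571)·(1.956345 - 1.760000)/(-1.096571 - (-2.357563)) = 2.127089; f(t_3) = 0.220409

2.12709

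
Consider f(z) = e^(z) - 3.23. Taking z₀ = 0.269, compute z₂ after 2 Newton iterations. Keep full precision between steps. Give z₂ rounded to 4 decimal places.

1.3057

Newton update: z ← z − f(z)/f'(z).
f'(z) = e^(z)
z_0 = 0.269000: f = -1.921345, f' = 1.308655 → z_1 = 0.269000 - (-1.921345)/(1.308655) = 1.737183
z_1 = 1.737183: f = 2.451315, f' = 5.681315 → z_2 = 1.737183 - (2.451315)/(5.681315) = 1.305713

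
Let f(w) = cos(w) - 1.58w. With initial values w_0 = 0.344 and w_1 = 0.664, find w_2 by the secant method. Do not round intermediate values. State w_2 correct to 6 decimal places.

f(w_0) = 0.397893, f(w_1) = -0.261587
w_2 = 0.664000 - (-0.261587)·(0.664000 - 0.344000)/(-0.261587 - (0.397893)) = 0.537070; f(w_2) = 0.010641

0.537070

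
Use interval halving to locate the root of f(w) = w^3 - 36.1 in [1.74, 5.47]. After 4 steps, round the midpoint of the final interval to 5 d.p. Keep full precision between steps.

f(1.740000) = -30.831976, f(5.470000) = 127.567323 (opposite signs)
step 1: m = 3.605000, f(m) = 10.750670 > 0 → root in [1.740000, 3.605000]
step 2: m = 2.672500, f(m) = -17.012320 < 0 → root in [2.672500, 3.605000]
step 3: m = 3.138750, f(m) = -5.177815 < 0 → root in [3.138750, 3.605000]
step 4: m = 3.371875, f(m) = 2.236671 > 0 → root in [3.138750, 3.371875]
Midpoint of [3.138750, 3.371875] = 3.255313

3.25531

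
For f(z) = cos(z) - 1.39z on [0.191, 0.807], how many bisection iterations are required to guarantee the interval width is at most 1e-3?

Initial width b − a = 0.807 − 0.191 = 0.616000.
After n steps the width is (b−a)/2^n; need (b−a)/2^n ≤ 1e-3.
So n ≥ log₂(0.616000/1e-3) = log₂(616.0000) ≈ 9.2668.
Hence n = 10.

10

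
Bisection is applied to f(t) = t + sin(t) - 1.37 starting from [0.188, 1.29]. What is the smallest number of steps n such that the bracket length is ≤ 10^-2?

7

Initial width b − a = 1.29 − 0.188 = 1.102000.
After n steps the width is (b−a)/2^n; need (b−a)/2^n ≤ 10^-2.
So n ≥ log₂(1.102000/10^-2) = log₂(110.2000) ≈ 6.7840.
Hence n = 7.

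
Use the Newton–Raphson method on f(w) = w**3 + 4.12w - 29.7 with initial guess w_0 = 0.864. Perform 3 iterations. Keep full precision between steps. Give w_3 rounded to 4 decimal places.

2.8129

f'(w) = 3w**2 + 4.12
w_0 = 0.864000: f = -25.495347, f' = 6.359488 → w_1 = 0.864000 - (-25.495347)/(6.359488) = 4.873025
w_1 = 4.873025: f = 106.093543, f' = 75.359123 → w_2 = 4.873025 - (106.093543)/(75.359123) = 3.465186
w_2 = 3.465186: f = 26.184826, f' = 40.142537 → w_3 = 3.465186 - (26.184826)/(40.142537) = 2.812890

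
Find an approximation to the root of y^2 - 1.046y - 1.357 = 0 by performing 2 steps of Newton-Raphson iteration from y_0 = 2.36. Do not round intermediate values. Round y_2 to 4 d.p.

f'(y) = 2y - 1.046
y_0 = 2.360000: f = 1.744040, f' = 3.674000 → y_1 = 2.360000 - (1.744040)/(3.674000) = 1.885302
y_1 = 1.885302: f = 0.225338, f' = 2.724604 → y_2 = 1.885302 - (0.225338)/(2.724604) = 1.802597

1.8026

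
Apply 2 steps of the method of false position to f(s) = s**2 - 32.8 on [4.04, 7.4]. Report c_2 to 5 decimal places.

5.69509

False-position update: c = (a·f(b) − b·f(a))/(f(b) − f(a)); replace the endpoint whose sign matches f(c).
f(4.040000) = -16.478400, f(7.400000) = 21.960000
step 1: c = 5.480420, f(c) = -2.765001 < 0 → new bracket [5.480420, 7.400000]
step 2: c = 5.695087, f(c) = -0.365989 < 0 → new bracket [5.695087, 7.400000]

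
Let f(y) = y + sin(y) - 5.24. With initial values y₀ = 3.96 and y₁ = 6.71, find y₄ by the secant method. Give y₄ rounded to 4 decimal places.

Secant update: y_(k+1) = y_k − f(y_k)·(y_k − y_(k-1))/(f(y_k) − f(y_(k-1))).
f(y_0) = -2.010058, f(y_1) = 1.883973
y_2 = 6.710000 - (1.883973)·(6.710000 - 3.960000)/(1.883973 - (-2.010058)) = 5.379521; f(y_2) = -0.646078
y_3 = 5.379521 - (-0.646078)·(5.379521 - 6.710000)/(-0.646078 - (1.883973)) = 5.719274; f(y_3) = -0.055221
y_4 = 5.719274 - (-0.055221)·(5.719274 - 5.379521)/(-0.055221 - (-0.646078)) = 5.751028; f(y_4) = 0.003634

5.7510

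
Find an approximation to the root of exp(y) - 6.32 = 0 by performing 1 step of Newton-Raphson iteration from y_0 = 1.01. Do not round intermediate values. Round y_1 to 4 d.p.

f'(y) = exp(y)
y_0 = 1.010000: f = -3.574399, f' = 2.745601 → y_1 = 1.010000 - (-3.574399)/(2.745601) = 2.311864

2.3119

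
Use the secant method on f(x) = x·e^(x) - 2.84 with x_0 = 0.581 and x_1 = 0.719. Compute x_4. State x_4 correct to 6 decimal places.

f(x_0) = -1.801273, f(x_1) = -1.364339
x_2 = 0.719000 - (-1.364339)·(0.719000 - 0.581000)/(-1.364339 - (-1.801273)) = 1.149908; f(x_2) = 0.791300
x_3 = 1.149908 - (0.791300)·(1.149908 - 0.719000)/(0.791300 - (-1.364339)) = 0.991729; f(x_3) = -0.166406
x_4 = 0.991729 - (-0.166406)·(0.991729 - 1.149908)/(-0.166406 - (0.791300)) = 1.019213; f(x_4) = -0.015745

1.019213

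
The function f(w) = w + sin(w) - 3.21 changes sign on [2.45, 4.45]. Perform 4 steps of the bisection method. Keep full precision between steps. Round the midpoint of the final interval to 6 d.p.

f(2.450000) = -0.122235, f(4.450000) = 0.274227 (opposite signs)
step 1: m = 3.450000, f(m) = -0.063542 < 0 → root in [3.450000, 4.450000]
step 2: m = 3.950000, f(m) = 0.016812 > 0 → root in [3.450000, 3.950000]
step 3: m = 3.700000, f(m) = -0.039836 < 0 → root in [3.700000, 3.950000]
step 4: m = 3.825000, f(m) = -0.016439 < 0 → root in [3.825000, 3.950000]
Midpoint of [3.825000, 3.950000] = 3.887500

3.887500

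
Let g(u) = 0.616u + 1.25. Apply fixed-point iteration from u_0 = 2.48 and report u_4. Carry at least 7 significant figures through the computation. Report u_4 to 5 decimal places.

u_1 = g(2.480000) = 2.777680
u_2 = g(2.777680) = 2.961051
u_3 = g(2.961051) = 3.074007
u_4 = g(3.074007) = 3.143589

3.14359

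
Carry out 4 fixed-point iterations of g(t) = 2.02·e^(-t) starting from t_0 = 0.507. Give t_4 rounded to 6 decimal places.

0.665437

t_1 = g(0.507000) = 1.216646
t_2 = g(1.216646) = 0.598369
t_3 = g(0.598369) = 1.110409
t_4 = g(1.110409) = 0.665437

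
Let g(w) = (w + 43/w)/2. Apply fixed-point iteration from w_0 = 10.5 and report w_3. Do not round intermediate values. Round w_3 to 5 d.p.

6.55755

w_1 = g(10.500000) = 7.297619
w_2 = g(7.297619) = 6.594976
w_3 = g(6.594976) = 6.557545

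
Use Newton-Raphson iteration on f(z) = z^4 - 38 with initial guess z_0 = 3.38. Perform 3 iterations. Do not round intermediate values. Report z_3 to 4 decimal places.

2.4840

f'(z) = 4z^3
z_0 = 3.380000: f = 92.516915, f' = 154.457888 → z_1 = 3.380000 - (92.516915)/(154.457888) = 2.781022
z_1 = 2.781022: f = 21.816024, f' = 86.034601 → z_2 = 2.781022 - (21.816024)/(86.034601) = 2.527449
z_2 = 2.527449: f = 2.806529, f' = 64.581367 → z_3 = 2.527449 - (2.806529)/(64.581367) = 2.483992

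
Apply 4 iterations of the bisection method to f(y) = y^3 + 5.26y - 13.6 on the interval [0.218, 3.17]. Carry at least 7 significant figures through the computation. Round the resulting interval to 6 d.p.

f(0.218000) = -12.442960, f(3.170000) = 34.929213 (opposite signs)
step 1: m = 1.694000, f(m) = 0.171603 > 0 → root in [0.218000, 1.694000]
step 2: m = 0.956000, f(m) = -7.697717 < 0 → root in [0.956000, 1.694000]
step 3: m = 1.325000, f(m) = -4.304297 < 0 → root in [1.325000, 1.694000]
step 4: m = 1.509500, f(m) = -2.220498 < 0 → root in [1.509500, 1.694000]

[1.509500, 1.694000]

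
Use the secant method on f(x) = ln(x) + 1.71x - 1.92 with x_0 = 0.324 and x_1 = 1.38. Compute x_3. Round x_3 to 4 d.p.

1.0763

Secant update: x_(k+1) = x_k − f(x_k)·(x_k − x_(k-1))/(f(x_k) − f(x_(k-1))).
f(x_0) = -2.492972, f(x_1) = 0.761883
x_2 = 1.380000 - (0.761883)·(1.380000 - 0.324000)/(0.761883 - (-2.492972)) = 1.132816; f(x_2) = 0.141821
x_3 = 1.132816 - (0.141821)·(1.132816 - 1.380000)/(0.141821 - (0.761883)) = 1.076280; f(x_3) = -0.006052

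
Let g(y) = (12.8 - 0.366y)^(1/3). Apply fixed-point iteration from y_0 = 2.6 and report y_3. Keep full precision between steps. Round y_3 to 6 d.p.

y_1 = g(2.600000) = 2.279747
y_2 = g(2.279747) = 2.287240
y_3 = g(2.287240) = 2.287065

2.287065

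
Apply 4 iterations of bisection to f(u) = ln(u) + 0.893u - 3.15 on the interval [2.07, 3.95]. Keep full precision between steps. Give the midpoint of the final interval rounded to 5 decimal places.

2.48125

f(2.070000) = -0.573941, f(3.950000) = 1.751066 (opposite signs)
step 1: m = 3.010000, f(m) = 0.639870 > 0 → root in [2.070000, 3.010000]
step 2: m = 2.540000, f(m) = 0.050384 > 0 → root in [2.070000, 2.540000]
step 3: m = 2.305000, f(m) = -0.256554 < 0 → root in [2.305000, 2.540000]
step 4: m = 2.422500, f(m) = -0.101907 < 0 → root in [2.422500, 2.540000]
Midpoint of [2.422500, 2.540000] = 2.481250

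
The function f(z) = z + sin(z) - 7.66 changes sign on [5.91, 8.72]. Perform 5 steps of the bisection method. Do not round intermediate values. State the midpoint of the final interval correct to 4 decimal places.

f(5.910000) = -2.114583, f(8.720000) = 1.707865 (opposite signs)
step 1: m = 7.315000, f(m) = 0.513232 > 0 → root in [5.910000, 7.315000]
step 2: m = 6.612500, f(m) = -0.724105 < 0 → root in [6.612500, 7.315000]
step 3: m = 6.963750, f(m) = -0.067018 < 0 → root in [6.963750, 7.315000]
step 4: m = 7.139375, f(m) = 0.234726 > 0 → root in [6.963750, 7.139375]
step 5: m = 7.051563, f(m) = 0.086532 > 0 → root in [6.963750, 7.051563]
Midpoint of [6.963750, 7.051563] = 7.007656

7.0077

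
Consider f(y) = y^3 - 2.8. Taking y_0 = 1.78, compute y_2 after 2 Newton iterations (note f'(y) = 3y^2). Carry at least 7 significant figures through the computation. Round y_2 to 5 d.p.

Newton update: y ← y − f(y)/f'(y).
y_0 = 1.780000: f = 2.839752, f' = 9.505200 → y_1 = 1.780000 - (2.839752)/(9.505200) = 1.481242
y_1 = 1.481242: f = 0.449962, f' = 6.582236 → y_2 = 1.481242 - (0.449962)/(6.582236) = 1.412882

1.41288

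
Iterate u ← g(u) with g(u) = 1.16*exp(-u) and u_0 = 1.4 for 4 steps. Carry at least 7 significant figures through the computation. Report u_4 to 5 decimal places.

0.71400

u_1 = g(1.400000) = 0.286052
u_2 = g(0.286052) = 0.871419
u_3 = g(0.871419) = 0.485295
u_4 = g(0.485295) = 0.713998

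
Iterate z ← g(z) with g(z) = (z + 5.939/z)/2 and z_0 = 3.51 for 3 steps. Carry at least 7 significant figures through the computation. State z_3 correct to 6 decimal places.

z_1 = g(3.510000) = 2.601011
z_2 = g(2.601011) = 2.442177
z_3 = g(2.442177) = 2.437012

2.437012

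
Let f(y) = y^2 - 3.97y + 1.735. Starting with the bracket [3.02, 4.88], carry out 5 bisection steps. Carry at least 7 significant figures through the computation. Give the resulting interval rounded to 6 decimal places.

[3.426875, 3.485000]

f(3.020000) = -1.134000, f(4.880000) = 6.175800 (opposite signs)
step 1: m = 3.950000, f(m) = 1.656000 > 0 → root in [3.020000, 3.950000]
step 2: m = 3.485000, f(m) = 0.044775 > 0 → root in [3.020000, 3.485000]
step 3: m = 3.252500, f(m) = -0.598669 < 0 → root in [3.252500, 3.485000]
step 4: m = 3.368750, f(m) = -0.290461 < 0 → root in [3.368750, 3.485000]
step 5: m = 3.426875, f(m) = -0.126221 < 0 → root in [3.426875, 3.485000]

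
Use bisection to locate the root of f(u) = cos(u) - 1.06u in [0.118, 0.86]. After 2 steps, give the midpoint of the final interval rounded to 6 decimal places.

0.767250

f(0.118000) = 0.867966, f(0.860000) = -0.259163 (opposite signs)
step 1: m = 0.489000, f(m) = 0.364463 > 0 → root in [0.489000, 0.860000]
step 2: m = 0.674500, f(m) = 0.066049 > 0 → root in [0.674500, 0.860000]
Midpoint of [0.674500, 0.860000] = 0.767250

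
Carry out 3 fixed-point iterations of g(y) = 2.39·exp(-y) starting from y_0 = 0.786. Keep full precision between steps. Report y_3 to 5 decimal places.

y_1 = g(0.786000) = 1.089037
y_2 = g(1.089037) = 0.804332
y_3 = g(0.804332) = 1.069254

1.06925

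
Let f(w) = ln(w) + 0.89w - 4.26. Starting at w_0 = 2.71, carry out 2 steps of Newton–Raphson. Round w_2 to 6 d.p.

3.408619

f'(w) = 1/w + 0.89
w_0 = 2.710000: f = -0.851151, f' = 1.259004 → w_1 = 2.710000 - (-0.851151)/(1.259004) = 3.386052
w_1 = 3.386052: f = -0.026750, f' = 1.185329 → w_2 = 3.386052 - (-0.026750)/(1.185329) = 3.408619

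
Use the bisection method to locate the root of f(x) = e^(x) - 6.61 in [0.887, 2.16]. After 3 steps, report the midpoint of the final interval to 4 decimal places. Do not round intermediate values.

f(0.887000) = -4.182165, f(2.160000) = 2.061138 (opposite signs)
step 1: m = 1.523500, f(m) = -2.021744 < 0 → root in [1.523500, 2.160000]
step 2: m = 1.841750, f(m) = -0.302433 < 0 → root in [1.841750, 2.160000]
step 3: m = 2.000875, f(m) = 0.785524 > 0 → root in [1.841750, 2.000875]
Midpoint of [1.841750, 2.000875] = 1.921313

1.9213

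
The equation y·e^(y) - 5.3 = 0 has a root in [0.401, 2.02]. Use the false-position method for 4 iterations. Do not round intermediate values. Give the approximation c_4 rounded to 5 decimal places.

1.33080

f(0.401000) = -4.701180, f(2.020000) = 9.927416
step 1: c = 0.921297, f(c) = -2.985199 < 0 → new bracket [0.921297, 2.020000]
step 2: c = 1.175300, f(c) = -1.493068 < 0 → new bracket [1.175300, 2.020000]
step 3: c = 1.285733, f(c) = -0.649096 < 0 → new bracket [1.285733, 2.020000]
step 4: c = 1.330796, f(c) = -0.264197 < 0 → new bracket [1.330796, 2.020000]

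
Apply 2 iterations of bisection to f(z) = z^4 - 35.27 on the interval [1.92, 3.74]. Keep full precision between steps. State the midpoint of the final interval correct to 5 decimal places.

f(1.920000) = -21.680455, f(3.740000) = 160.382954 (opposite signs)
step 1: m = 2.830000, f(m) = 28.872479 > 0 → root in [1.920000, 2.830000]
step 2: m = 2.375000, f(m) = -3.453350 < 0 → root in [2.375000, 2.830000]
Midpoint of [2.375000, 2.830000] = 2.602500

2.60250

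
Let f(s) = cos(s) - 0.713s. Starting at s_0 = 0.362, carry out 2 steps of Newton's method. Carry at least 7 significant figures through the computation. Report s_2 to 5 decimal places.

f'(s) = -sin(s) - 0.713
s_0 = 0.362000: f = 0.677084, f' = -1.067145 → s_1 = 0.362000 - (0.677084)/(-1.067145) = 0.996482
s_1 = 0.996482: f = -0.167232, f' = -1.552565 → s_2 = 0.996482 - (-0.167232)/(-1.552565) = 0.888768

0.88877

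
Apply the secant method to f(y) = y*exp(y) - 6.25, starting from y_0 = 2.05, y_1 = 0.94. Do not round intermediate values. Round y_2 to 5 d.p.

f(y_0) = 9.674197, f(y_1) = -3.843617
y_2 = 0.940000 - (-3.843617)·(0.940000 - 2.050000)/(-3.843617 - (9.674197)) = 1.255614; f(y_2) = -1.842802

1.25561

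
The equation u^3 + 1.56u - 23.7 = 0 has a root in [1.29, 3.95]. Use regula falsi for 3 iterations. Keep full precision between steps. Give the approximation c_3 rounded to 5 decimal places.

False-position update: c = (a·f(b) − b·f(a))/(f(b) − f(a)); replace the endpoint whose sign matches f(c).
f(1.290000) = -19.540911, f(3.950000) = 44.091875
step 1: c = 2.106856, f(c) = -11.061303 < 0 → new bracket [2.106856, 3.950000]
step 2: c = 2.476510, f(c) = -4.647963 < 0 → new bracket [2.476510, 3.950000]
step 3: c = 2.617026, f(c) = -1.693893 < 0 → new bracket [2.617026, 3.950000]

2.61703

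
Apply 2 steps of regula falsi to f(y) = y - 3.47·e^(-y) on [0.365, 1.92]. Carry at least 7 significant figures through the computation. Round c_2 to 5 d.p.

f(0.365000) = -2.043862, f(1.920000) = 1.411274
step 1: c = 1.284850, f(c) = 0.324728 > 0 → new bracket [0.365000, 1.284850]
step 2: c = 1.158741, f(c) = 0.069573 > 0 → new bracket [0.365000, 1.158741]

1.15874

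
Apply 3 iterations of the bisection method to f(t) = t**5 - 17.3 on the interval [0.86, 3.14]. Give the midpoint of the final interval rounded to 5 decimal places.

1.85750

f(0.860000) = -16.829573, f(3.140000) = 287.944776 (opposite signs)
step 1: m = 2.000000, f(m) = 14.700000 > 0 → root in [0.860000, 2.000000]
step 2: m = 1.430000, f(m) = -11.320289 < 0 → root in [1.430000, 2.000000]
step 3: m = 1.715000, f(m) = -2.463870 < 0 → root in [1.715000, 2.000000]
Midpoint of [1.715000, 2.000000] = 1.857500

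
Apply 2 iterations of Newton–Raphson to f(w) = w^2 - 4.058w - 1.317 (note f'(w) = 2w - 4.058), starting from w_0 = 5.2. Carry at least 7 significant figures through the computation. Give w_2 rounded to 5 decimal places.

Newton update: w ← w − f(w)/f'(w).
w_0 = 5.200000: f = 4.621400, f' = 6.342000 → w_1 = 5.200000 - (4.621400)/(6.342000) = 4.471302
w_1 = 4.471302: f = 0.531000, f' = 4.884605 → w_2 = 4.471302 - (0.531000)/(4.884605) = 4.362594

4.36259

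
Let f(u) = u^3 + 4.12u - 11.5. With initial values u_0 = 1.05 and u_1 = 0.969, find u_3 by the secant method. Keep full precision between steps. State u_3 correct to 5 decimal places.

1.60018

f(u_0) = -6.016375, f(u_1) = -6.597867
u_2 = 0.969000 - (-6.597867)·(0.969000 - 1.050000)/(-6.597867 - (-6.016375)) = 1.888062; f(u_2) = 3.009343
u_3 = 1.888062 - (3.009343)·(1.888062 - 0.969000)/(3.009343 - (-6.597867)) = 1.600177; f(u_3) = -0.809910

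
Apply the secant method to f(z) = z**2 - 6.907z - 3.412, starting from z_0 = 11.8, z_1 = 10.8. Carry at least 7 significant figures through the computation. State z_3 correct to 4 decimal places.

f(z_0) = 54.325400, f(z_1) = 38.632400
z_2 = 10.800000 - (38.632400)·(10.800000 - 11.800000)/(38.632400 - (54.325400)) = 8.338240; f(z_2) = 8.522022
z_3 = 8.338240 - (8.522022)·(8.338240 - 10.800000)/(8.522022 - (38.632400)) = 7.641498; f(z_3) = 2.200662

7.6415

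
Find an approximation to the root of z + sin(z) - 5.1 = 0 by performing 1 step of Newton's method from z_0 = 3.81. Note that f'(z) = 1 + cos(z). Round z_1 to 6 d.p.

z_0 = 3.810000: f = -1.909737, f' = 0.215190 → z_1 = 3.810000 - (-1.909737)/(0.215190) = 12.684641

12.684641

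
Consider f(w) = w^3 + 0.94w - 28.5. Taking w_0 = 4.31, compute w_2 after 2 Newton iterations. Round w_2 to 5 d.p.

2.99189

f'(w) = 3w^2 + 0.94
w_0 = 4.310000: f = 55.614391, f' = 56.668300 → w_1 = 4.310000 - (55.614391)/(56.668300) = 3.328598
w_1 = 3.328598: f = 11.508294, f' = 34.178691 → w_2 = 3.328598 - (11.508294)/(34.178691) = 2.991888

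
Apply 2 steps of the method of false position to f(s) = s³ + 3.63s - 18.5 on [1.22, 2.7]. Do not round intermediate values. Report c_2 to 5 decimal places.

f(1.220000) = -12.255552, f(2.700000) = 10.984000
step 1: c = 2.000489, f(c) = -3.232354 < 0 → new bracket [2.000489, 2.700000]
step 2: c = 2.159536, f(c) = -0.589682 < 0 → new bracket [2.159536, 2.700000]

2.15954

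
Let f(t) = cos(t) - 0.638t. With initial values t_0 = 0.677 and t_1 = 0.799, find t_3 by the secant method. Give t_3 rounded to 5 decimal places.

0.93285

Secant update: t_(k+1) = t_k − f(t_k)·(t_k − t_(k-1))/(f(t_k) − f(t_(k-1))).
f(t_0) = 0.347530, f(t_1) = 0.187662
t_2 = 0.799000 - (0.187662)·(0.799000 - 0.677000)/(0.187662 - (0.347530)) = 0.942210; f(t_2) = -0.013129
t_3 = 0.942210 - (-0.013129)·(0.942210 - 0.799000)/(-0.013129 - (0.187662)) = 0.932847; f(t_3) = 0.000394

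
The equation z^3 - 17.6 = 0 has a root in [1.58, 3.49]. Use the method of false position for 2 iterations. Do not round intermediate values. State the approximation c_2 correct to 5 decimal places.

2.49943

f(1.580000) = -13.655688, f(3.490000) = 24.908549
step 1: c = 2.256336, f(c) = -6.112883 < 0 → new bracket [2.256336, 3.490000]
step 2: c = 2.499433, f(c) = -1.985620 < 0 → new bracket [2.499433, 3.490000]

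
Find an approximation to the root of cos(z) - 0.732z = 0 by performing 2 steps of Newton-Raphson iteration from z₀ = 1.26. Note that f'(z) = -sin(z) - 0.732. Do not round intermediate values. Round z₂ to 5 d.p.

0.87540

z_0 = 1.260000: f = -0.616503, f' = -1.684090 → z_1 = 1.260000 - (-0.616503)/(-1.684090) = 0.893925
z_1 = 0.893925: f = -0.027996, f' = -1.511536 → z_2 = 0.893925 - (-0.027996)/(-1.511536) = 0.875403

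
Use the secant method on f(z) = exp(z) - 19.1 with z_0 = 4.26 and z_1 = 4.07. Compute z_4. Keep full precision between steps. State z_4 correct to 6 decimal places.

Secant update: z_(k+1) = z_k − f(z_k)·(z_k − z_(k-1))/(f(z_k) − f(z_(k-1))).
f(z_0) = 51.709983, f(z_1) = 39.456963
z_2 = 4.070000 - (39.456963)·(4.070000 - 4.260000)/(39.456963 - (51.709983)) = 3.458165; f(z_2) = 12.658657
z_3 = 3.458165 - (12.658657)·(3.458165 - 4.070000)/(12.658657 - (39.456963)) = 3.169154; f(z_3) = 4.687360
z_4 = 3.169154 - (4.687360)·(3.169154 - 3.458165)/(4.687360 - (12.658657)) = 2.999207; f(z_4) = 0.969621

2.999207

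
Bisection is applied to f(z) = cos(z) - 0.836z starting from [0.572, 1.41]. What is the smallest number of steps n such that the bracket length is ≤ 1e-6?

Initial width b − a = 1.41 − 0.572 = 0.838000.
After n steps the width is (b−a)/2^n; need (b−a)/2^n ≤ 1e-6.
So n ≥ log₂(0.838000/1e-6) = log₂(838000.0000) ≈ 19.6766.
Hence n = 20.

20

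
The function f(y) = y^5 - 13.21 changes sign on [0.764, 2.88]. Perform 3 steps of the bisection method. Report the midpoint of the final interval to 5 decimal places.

f(0.764000) = -12.949704, f(2.880000) = 184.925566 (opposite signs)
step 1: m = 1.822000, f(m) = 6.868990 > 0 → root in [0.764000, 1.822000]
step 2: m = 1.293000, f(m) = -9.595963 < 0 → root in [1.293000, 1.822000]
step 3: m = 1.557500, f(m) = -4.044835 < 0 → root in [1.557500, 1.822000]
Midpoint of [1.557500, 1.822000] = 1.689750

1.68975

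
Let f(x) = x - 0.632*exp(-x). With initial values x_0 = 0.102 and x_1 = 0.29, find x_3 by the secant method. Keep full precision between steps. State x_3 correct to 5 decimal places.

0.41653

Secant update: x_(k+1) = x_k − f(x_k)·(x_k − x_(k-1))/(f(x_k) − f(x_(k-1))).
f(x_0) = -0.468715, f(x_1) = -0.182903
x_2 = 0.290000 - (-0.182903)·(0.290000 - 0.102000)/(-0.182903 - (-0.468715)) = 0.410309; f(x_2) = -0.008989
x_3 = 0.410309 - (-0.008989)·(0.410309 - 0.290000)/(-0.008989 - (-0.182903)) = 0.416527; f(x_3) = -0.000171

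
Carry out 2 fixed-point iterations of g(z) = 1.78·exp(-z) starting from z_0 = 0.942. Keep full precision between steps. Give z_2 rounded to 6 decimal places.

0.889305

z_1 = g(0.942000) = 0.693928
z_2 = g(0.693928) = 0.889305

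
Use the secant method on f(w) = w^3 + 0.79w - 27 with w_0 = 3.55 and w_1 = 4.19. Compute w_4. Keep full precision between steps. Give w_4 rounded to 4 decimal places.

2.9159

Secant update: w_(k+1) = w_k − f(w_k)·(w_k − w_(k-1))/(f(w_k) − f(w_(k-1))).
f(w_0) = 20.543375, f(w_1) = 49.870159
w_2 = 4.190000 - (49.870159)·(4.190000 - 3.550000)/(49.870159 - (20.543375)) = 3.101681; f(w_2) = 5.289812
w_3 = 3.101681 - (5.289812)·(3.101681 - 4.190000)/(5.289812 - (49.870159)) = 2.972543; f(w_3) = 1.613737
w_4 = 2.972543 - (1.613737)·(2.972543 - 3.101681)/(1.613737 - (5.289812)) = 2.915854; f(w_4) = 0.094705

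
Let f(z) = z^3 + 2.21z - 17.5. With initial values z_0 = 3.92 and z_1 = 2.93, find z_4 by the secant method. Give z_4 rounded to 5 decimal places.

2.31775

f(z_0) = 51.399488, f(z_1) = 14.129057
z_2 = 2.930000 - (14.129057)·(2.930000 - 3.920000)/(14.129057 - (51.399488)) = 2.554695; f(z_2) = 4.819015
z_3 = 2.554695 - (4.819015)·(2.554695 - 2.930000)/(4.819015 - (14.129057)) = 2.360432; f(z_3) = 0.868033
z_4 = 2.360432 - (0.868033)·(2.360432 - 2.554695)/(0.868033 - (4.819015)) = 2.317752; f(z_4) = 0.073144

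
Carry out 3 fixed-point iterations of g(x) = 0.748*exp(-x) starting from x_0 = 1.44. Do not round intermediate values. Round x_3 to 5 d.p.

0.39977

x_1 = g(1.440000) = 0.177222
x_2 = g(0.177222) = 0.626520
x_3 = g(0.626520) = 0.399767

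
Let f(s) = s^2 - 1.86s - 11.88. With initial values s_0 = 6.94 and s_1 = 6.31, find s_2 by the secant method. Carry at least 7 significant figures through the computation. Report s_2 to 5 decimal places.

4.88774

f(s_0) = 23.375200, f(s_1) = 16.199500
s_2 = 6.310000 - (16.199500)·(6.310000 - 6.940000)/(16.199500 - (23.375200)) = 4.887744; f(s_2) = 2.918835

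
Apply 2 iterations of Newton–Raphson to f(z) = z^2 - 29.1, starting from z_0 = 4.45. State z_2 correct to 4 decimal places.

f'(z) = 2z
z_0 = 4.450000: f = -9.297500, f' = 8.900000 → z_1 = 4.450000 - (-9.297500)/(8.900000) = 5.494663
z_1 = 5.494663: f = 1.091321, f' = 10.989326 → z_2 = 5.494663 - (1.091321)/(10.989326) = 5.395356

5.3954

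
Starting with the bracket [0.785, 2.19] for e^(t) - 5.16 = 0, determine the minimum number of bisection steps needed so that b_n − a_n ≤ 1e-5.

Initial width b − a = 2.19 − 0.785 = 1.405000.
After n steps the width is (b−a)/2^n; need (b−a)/2^n ≤ 1e-5.
So n ≥ log₂(1.405000/1e-5) = log₂(140500.0000) ≈ 17.1002.
Hence n = 18.

18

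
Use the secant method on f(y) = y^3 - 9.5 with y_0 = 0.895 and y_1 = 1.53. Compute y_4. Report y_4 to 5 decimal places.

Secant update: y_(k+1) = y_k − f(y_k)·(y_k − y_(k-1))/(f(y_k) − f(y_(k-1))).
f(y_0) = -8.783083, f(y_1) = -5.918423
y_2 = 1.530000 - (-5.918423)·(1.530000 - 0.895000)/(-5.918423 - (-8.783083)) = 2.841918; f(y_2) = 13.452745
y_3 = 2.841918 - (13.452745)·(2.841918 - 1.530000)/(13.452745 - (-5.918423)) = 1.930827; f(y_3) = -2.301698
y_4 = 1.930827 - (-2.301698)·(1.930827 - 2.841918)/(-2.301698 - (13.452745)) = 2.063936; f(y_4) = -0.707982

2.06394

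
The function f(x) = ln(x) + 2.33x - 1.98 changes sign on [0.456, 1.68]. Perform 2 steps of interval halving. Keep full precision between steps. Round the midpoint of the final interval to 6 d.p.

f(0.456000) = -1.702782, f(1.680000) = 2.453194 (opposite signs)
step 1: m = 1.068000, f(m) = 0.574228 > 0 → root in [0.456000, 1.068000]
step 2: m = 0.762000, f(m) = -0.476349 < 0 → root in [0.762000, 1.068000]
Midpoint of [0.762000, 1.068000] = 0.915000

0.915000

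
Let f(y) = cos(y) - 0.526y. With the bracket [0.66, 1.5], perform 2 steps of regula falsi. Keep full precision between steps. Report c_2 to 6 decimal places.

False-position update: c = (a·f(b) − b·f(a))/(f(b) − f(a)); replace the endpoint whose sign matches f(c).
f(0.660000) = 0.442832, f(1.500000) = -0.718263
step 1: c = 0.980369, f(c) = 0.041042 > 0 → new bracket [0.980369, 1.500000]
step 2: c = 1.008456, f(c) = 0.002720 > 0 → new bracket [1.008456, 1.500000]

1.008456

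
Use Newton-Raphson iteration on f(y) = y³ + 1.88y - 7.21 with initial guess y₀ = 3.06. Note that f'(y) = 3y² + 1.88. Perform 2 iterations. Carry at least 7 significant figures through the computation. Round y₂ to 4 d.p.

1.7210

y_0 = 3.060000: f = 27.195416, f' = 29.970800 → y_1 = 3.060000 - (27.195416)/(29.970800) = 2.152603
y_1 = 2.152603: f = 6.811408, f' = 15.781098 → y_2 = 2.152603 - (6.811408)/(15.781098) = 1.720985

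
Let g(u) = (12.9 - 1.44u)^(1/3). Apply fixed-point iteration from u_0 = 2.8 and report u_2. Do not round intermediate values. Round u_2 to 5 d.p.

2.14863

u_1 = g(2.800000) = 2.069864
u_2 = g(2.069864) = 2.148630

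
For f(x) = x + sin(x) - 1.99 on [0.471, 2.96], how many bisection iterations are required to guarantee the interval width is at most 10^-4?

15

Initial width b − a = 2.96 − 0.471 = 2.489000.
After n steps the width is (b−a)/2^n; need (b−a)/2^n ≤ 10^-4.
So n ≥ log₂(2.489000/10^-4) = log₂(24890.0000) ≈ 14.6033.
Hence n = 15.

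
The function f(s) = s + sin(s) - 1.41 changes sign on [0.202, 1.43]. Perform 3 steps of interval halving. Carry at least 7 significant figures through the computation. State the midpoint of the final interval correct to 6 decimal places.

f(0.202000) = -1.007371, f(1.430000) = 1.010105 (opposite signs)
step 1: m = 0.816000, f(m) = 0.134411 > 0 → root in [0.202000, 0.816000]
step 2: m = 0.509000, f(m) = -0.413696 < 0 → root in [0.509000, 0.816000]
step 3: m = 0.662500, f(m) = -0.132410 < 0 → root in [0.662500, 0.816000]
Midpoint of [0.662500, 0.816000] = 0.739250

0.739250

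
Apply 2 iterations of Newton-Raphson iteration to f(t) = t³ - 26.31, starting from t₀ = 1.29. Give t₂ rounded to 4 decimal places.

f'(t) = 3t²
t_0 = 1.290000: f = -24.163311, f' = 4.992300 → t_1 = 1.290000 - (-24.163311)/(4.992300) = 6.130116
t_1 = 6.130116: f = 204.049472, f' = 112.734966 → t_2 = 6.130116 - (204.049472)/(112.734966) = 4.320123

4.3201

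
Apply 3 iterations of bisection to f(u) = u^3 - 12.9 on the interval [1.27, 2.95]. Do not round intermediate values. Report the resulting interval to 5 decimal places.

[2.32000, 2.53000]

f(1.270000) = -10.851617, f(2.950000) = 12.772375 (opposite signs)
step 1: m = 2.110000, f(m) = -3.506069 < 0 → root in [2.110000, 2.950000]
step 2: m = 2.530000, f(m) = 3.294277 > 0 → root in [2.110000, 2.530000]
step 3: m = 2.320000, f(m) = -0.412832 < 0 → root in [2.320000, 2.530000]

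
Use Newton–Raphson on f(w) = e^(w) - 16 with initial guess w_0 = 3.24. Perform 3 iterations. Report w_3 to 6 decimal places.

f'(w) = e^(w)
w_0 = 3.240000: f = 9.533722, f' = 25.533722 → w_1 = 3.240000 - (9.533722)/(25.533722) = 2.866622
w_1 = 2.866622: f = 1.577547, f' = 17.577547 → w_2 = 2.866622 - (1.577547)/(17.577547) = 2.776874
w_2 = 2.776874: f = 0.068720, f' = 16.068720 → w_3 = 2.776874 - (0.068720)/(16.068720) = 2.772598

2.772598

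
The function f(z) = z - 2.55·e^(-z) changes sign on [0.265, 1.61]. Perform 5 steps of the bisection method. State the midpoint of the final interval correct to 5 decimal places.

0.95852

f(0.265000) = -1.691375, f(1.610000) = 1.100287 (opposite signs)
step 1: m = 0.937500, f(m) = -0.061094 < 0 → root in [0.937500, 1.610000]
step 2: m = 1.273750, f(m) = 0.560310 > 0 → root in [0.937500, 1.273750]
step 3: m = 1.105625, f(m) = 0.261565 > 0 → root in [0.937500, 1.105625]
step 4: m = 1.021562, f(m) = 0.103481 > 0 → root in [0.937500, 1.021562]
step 5: m = 0.979531, f(m) = 0.022039 > 0 → root in [0.937500, 0.979531]
Midpoint of [0.937500, 0.979531] = 0.958516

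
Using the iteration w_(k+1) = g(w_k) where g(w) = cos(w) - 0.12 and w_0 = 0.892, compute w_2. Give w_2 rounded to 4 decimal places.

w_1 = g(0.892000) = 0.507857
w_2 = g(0.507857) = 0.753789

0.7538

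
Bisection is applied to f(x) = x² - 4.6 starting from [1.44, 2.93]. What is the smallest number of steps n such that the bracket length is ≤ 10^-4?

14

Initial width b − a = 2.93 − 1.44 = 1.490000.
After n steps the width is (b−a)/2^n; need (b−a)/2^n ≤ 10^-4.
So n ≥ log₂(1.490000/10^-4) = log₂(14900.0000) ≈ 13.8630.
Hence n = 14.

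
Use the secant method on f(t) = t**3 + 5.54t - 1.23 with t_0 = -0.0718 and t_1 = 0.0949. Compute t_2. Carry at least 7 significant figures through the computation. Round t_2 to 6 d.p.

Secant update: t_(k+1) = t_k − f(t_k)·(t_k − t_(k-1))/(f(t_k) − f(t_(k-1))).
f(t_0) = -1.628142, f(t_1) = -0.703399
t_2 = 0.094900 - (-0.703399)·(0.094900 - -0.071800)/(-0.703399 - (-1.628142)) = 0.221699; f(t_2) = 0.009110

0.221699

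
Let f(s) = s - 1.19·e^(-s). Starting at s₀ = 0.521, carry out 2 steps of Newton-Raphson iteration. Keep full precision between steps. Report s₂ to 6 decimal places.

0.632316

f'(s) = 1 + 1.19·e^(-s)
s_0 = 0.521000: f = -0.185772, f' = 1.706772 → s_1 = 0.521000 - (-0.185772)/(1.706772) = 0.629844
s_1 = 0.629844: f = -0.004039, f' = 1.633883 → s_2 = 0.629844 - (-0.004039)/(1.633883) = 0.632316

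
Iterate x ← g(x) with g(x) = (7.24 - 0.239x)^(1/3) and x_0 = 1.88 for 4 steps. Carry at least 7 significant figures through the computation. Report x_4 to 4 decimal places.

1.8934

x_1 = g(1.880000) = 1.893671
x_2 = g(1.893671) = 1.893367
x_3 = g(1.893367) = 1.893374
x_4 = g(1.893374) = 1.893373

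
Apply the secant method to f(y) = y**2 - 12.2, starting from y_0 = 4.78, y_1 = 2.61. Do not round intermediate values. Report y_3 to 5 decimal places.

Secant update: y_(k+1) = y_k − f(y_k)·(y_k − y_(k-1))/(f(y_k) − f(y_(k-1))).
f(y_0) = 10.648400, f(y_1) = -5.387900
y_2 = 2.610000 - (-5.387900)·(2.610000 - 4.780000)/(-5.387900 - (10.648400)) = 3.339080; f(y_2) = -1.050546
y_3 = 3.339080 - (-1.050546)·(3.339080 - 2.610000)/(-1.050546 - (-5.387900)) = 3.515669; f(y_3) = 0.159932

3.51567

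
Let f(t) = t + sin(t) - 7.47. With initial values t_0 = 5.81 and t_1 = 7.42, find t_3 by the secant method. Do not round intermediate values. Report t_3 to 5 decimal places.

6.88831

f(t_0) = -2.115724, f(t_1) = 0.857299
t_2 = 7.420000 - (0.857299)·(7.420000 - 5.810000)/(0.857299 - (-2.115724)) = 6.955742; f(t_2) = 0.108729
t_3 = 6.955742 - (0.108729)·(6.955742 - 7.420000)/(0.108729 - (0.857299)) = 6.888308; f(t_3) = -0.012828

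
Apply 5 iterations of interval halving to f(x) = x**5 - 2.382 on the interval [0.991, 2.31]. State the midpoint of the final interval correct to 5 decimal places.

1.17648

f(0.991000) = -1.426197, f(2.310000) = 63.392855 (opposite signs)
step 1: m = 1.650500, f(m) = 9.866352 > 0 → root in [0.991000, 1.650500]
step 2: m = 1.320750, f(m) = 1.636862 > 0 → root in [0.991000, 1.320750]
step 3: m = 1.155875, f(m) = -0.318738 < 0 → root in [1.155875, 1.320750]
step 4: m = 1.238313, f(m) = 0.529731 > 0 → root in [1.155875, 1.238313]
step 5: m = 1.197094, f(m) = 0.076334 > 0 → root in [1.155875, 1.197094]
Midpoint of [1.155875, 1.197094] = 1.176484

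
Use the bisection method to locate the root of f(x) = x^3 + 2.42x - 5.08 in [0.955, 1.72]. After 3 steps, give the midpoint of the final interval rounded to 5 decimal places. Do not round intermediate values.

1.28969

f(0.955000) = -1.897916, f(1.720000) = 4.170848 (opposite signs)
step 1: m = 1.337500, f(m) = 0.549412 > 0 → root in [0.955000, 1.337500]
step 2: m = 1.146250, f(m) = -0.800030 < 0 → root in [1.146250, 1.337500]
step 3: m = 1.241875, f(m) = -0.159376 < 0 → root in [1.241875, 1.337500]
Midpoint of [1.241875, 1.337500] = 1.289687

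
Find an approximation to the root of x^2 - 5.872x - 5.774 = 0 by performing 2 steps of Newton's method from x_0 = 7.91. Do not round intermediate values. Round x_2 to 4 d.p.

Newton update: x ← x − f(x)/f'(x).
f'(x) = 2x - 5.872
x_0 = 7.910000: f = 10.346580, f' = 9.948000 → x_1 = 7.910000 - (10.346580)/(9.948000) = 6.869934
x_1 = 6.869934: f = 1.081738, f' = 7.867867 → x_2 = 6.869934 - (1.081738)/(7.867867) = 6.732446

6.7324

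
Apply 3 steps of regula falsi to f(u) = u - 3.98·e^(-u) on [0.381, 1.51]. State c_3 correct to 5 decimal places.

f(0.381000) = -2.338048, f(1.510000) = 0.630778
step 1: c = 1.270125, f(c) = 0.152554 > 0 → new bracket [0.381000, 1.270125]
step 2: c = 1.215664, f(c) = 0.035542 > 0 → new bracket [0.381000, 1.215664]
step 3: c = 1.203166, f(c) = 0.008202 > 0 → new bracket [0.381000, 1.203166]

1.20317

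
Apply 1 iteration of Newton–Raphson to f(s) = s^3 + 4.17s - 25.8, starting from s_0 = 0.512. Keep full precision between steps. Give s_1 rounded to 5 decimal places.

f'(s) = 3s^2 + 4.17
s_0 = 0.512000: f = -23.530742, f' = 4.956432 → s_1 = 0.512000 - (-23.530742)/(4.956432) = 5.259516

5.25952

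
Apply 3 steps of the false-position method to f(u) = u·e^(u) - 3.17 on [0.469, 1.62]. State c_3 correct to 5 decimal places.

f(0.469000) = -2.420353, f(1.620000) = 5.016006
step 1: c = 0.843622, f(c) = -1.208770 < 0 → new bracket [0.843622, 1.620000]
step 2: c = 0.994385, f(c) = -0.482118 < 0 → new bracket [0.994385, 1.620000]
step 3: c = 1.049243, f(c) = -0.173896 < 0 → new bracket [1.049243, 1.620000]

1.04924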